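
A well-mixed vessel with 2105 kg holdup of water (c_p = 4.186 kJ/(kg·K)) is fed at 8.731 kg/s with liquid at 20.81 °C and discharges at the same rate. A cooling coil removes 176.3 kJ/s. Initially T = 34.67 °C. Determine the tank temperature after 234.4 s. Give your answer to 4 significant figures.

Heat balance on the well-mixed liquid: M c_p dT/dt = ṁ c_p (T_in − T) − 176.3.
τ = M/ṁ = 241.095 s; T_ss = T_in − Q̇/(ṁ c_p) = 20.81 − 176.3/(8.731·4.186) = 15.9862 °C.
Integrating: T(t) = T_ss + (T₀ − T_ss) e^(−t/τ).
T(234.4) = 15.9862 + (18.6838)·e^(−234.4/241.095) = 15.9862 + (18.6838)·0.378238 = 23.0531 °C.

23.05 °C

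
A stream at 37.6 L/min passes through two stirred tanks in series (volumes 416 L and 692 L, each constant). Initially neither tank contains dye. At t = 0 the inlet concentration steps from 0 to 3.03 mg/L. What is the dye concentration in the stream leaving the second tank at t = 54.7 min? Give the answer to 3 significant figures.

Each tank obeys Vᵢ dCᵢ/dt = Q(Cᵢ₋₁ − Cᵢ), so τᵢ = Vᵢ/Q.
τ₁ = 416/37.6 = 11.064 min; τ₂ = 692/37.6 = 18.404 min.
Solving the cascade with C₁(0)=C₂(0)=0 gives C₂(t) = C_in[1 − (τ₁ e^(−t/τ₁) − τ₂ e^(−t/τ₂))/(τ₁ − τ₂)].
At t = 54.7: e^(−t/τ₁) = 0.0071258, e^(−t/τ₂) = 0.051194.
C₂ = 3.03·[1 − (11.064·0.0071258 − 18.404·0.051194)/(-7.3404)] = 3.03·0.88239 = 2.6736 mg/L.

2.67 mg/L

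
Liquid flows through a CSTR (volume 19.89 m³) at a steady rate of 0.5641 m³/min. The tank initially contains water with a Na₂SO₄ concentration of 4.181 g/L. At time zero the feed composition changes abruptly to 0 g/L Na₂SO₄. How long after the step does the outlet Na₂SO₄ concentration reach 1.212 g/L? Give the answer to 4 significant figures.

Transient balance on the dissolved component: V dC/dt = Q(C_in − C), so τ = V/Q = 35.2597 min.
C(t) = C_in + (C₀ − C_in) e^(−t/τ). Set C = 1.212 and solve for t:
e^(−t/τ) = (C − C_in)/(C₀ − C_in) = (1.212 − 0)/(4.181 − 0) = 0.289883
t = −τ ln(…) = 35.2597 × 1.23828 = 43.6613 min.

43.66 min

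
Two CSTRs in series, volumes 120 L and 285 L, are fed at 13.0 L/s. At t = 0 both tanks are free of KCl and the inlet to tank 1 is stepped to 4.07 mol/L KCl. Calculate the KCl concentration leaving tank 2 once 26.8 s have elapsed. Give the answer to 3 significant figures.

Each tank obeys Vᵢ dCᵢ/dt = Q(Cᵢ₋₁ − Cᵢ), so τᵢ = Vᵢ/Q.
τ₁ = 120/13.0 = 9.2308 s; τ₂ = 285/13.0 = 21.923 s.
Tank 1: C₁ = C_in(1 − e^(−t/τ₁)). Tank 2 (τ₁ ≠ τ₂): C₂ = C_in[1 − (τ₁ e^(−t/τ₁) − τ₂ e^(−t/τ₂))/(τ₁ − τ₂)].
At t = 26.8: e^(−t/τ₁) = 0.054840, e^(−t/τ₂) = 0.29451.
C₂ = 4.07·[1 − (9.2308·0.054840 − 21.923·0.29451)/(-12.692)] = 4.07·0.53119 = 2.1620 mol/L.

2.16 mol/L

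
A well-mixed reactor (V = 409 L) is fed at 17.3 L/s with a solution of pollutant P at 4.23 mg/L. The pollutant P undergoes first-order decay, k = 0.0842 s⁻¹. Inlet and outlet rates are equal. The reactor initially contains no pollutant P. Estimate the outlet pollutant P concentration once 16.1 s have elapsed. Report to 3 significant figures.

Species balance: V dC/dt = Q C_in − Q C − k V C.
dC/dt = (Q/V) C_in − (Q/V + k) C; effective rate a = Q/V + k = 0.042298 + 0.0842 = 0.12650 s⁻¹.
C_ss = Q C_in/(Q + kV) = 1.4144 mg/L; C(t) = C_ss + (C₀ − C_ss) e^(−a t).
C(16.1) = 1.4144 + (-1.4144)·e^(−0.12650·16.1) = 1.4144 + (-1.4144)·0.13047 = 1.2299 mg/L.

1.23 mg/L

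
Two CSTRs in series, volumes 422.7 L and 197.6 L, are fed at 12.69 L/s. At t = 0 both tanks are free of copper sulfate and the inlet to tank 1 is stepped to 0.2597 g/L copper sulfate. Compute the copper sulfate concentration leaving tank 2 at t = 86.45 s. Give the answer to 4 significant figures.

Each tank obeys Vᵢ dCᵢ/dt = Q(Cᵢ₋₁ − Cᵢ), so τᵢ = Vᵢ/Q.
τ₁ = 422.7/12.69 = 33.3097 s; τ₂ = 197.6/12.69 = 15.5713 s.
Solving the cascade with C₁(0)=C₂(0)=0 gives C₂(t) = C_in[1 − (τ₁ e^(−t/τ₁) − τ₂ e^(−t/τ₂))/(τ₁ − τ₂)].
At t = 86.45: e^(−t/τ₁) = 0.0746205, e^(−t/τ₂) = 0.00388018.
C₂ = 0.2597·[1 − (33.3097·0.0746205 − 15.5713·0.00388018)/(17.7384)] = 0.2597·0.863281 = 0.224194 g/L.

0.2242 g/L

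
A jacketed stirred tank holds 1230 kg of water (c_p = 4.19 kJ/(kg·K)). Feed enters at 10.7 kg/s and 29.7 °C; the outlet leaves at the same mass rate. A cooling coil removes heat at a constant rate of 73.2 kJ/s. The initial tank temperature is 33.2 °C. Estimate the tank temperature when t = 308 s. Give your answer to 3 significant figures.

28.4 °C

Energy balance: M c_p dT/dt = ṁ c_p (T_in − T) − 73.2.
τ = M/ṁ = 114.95 s; T_ss = T_in − Q̇/(ṁ c_p) = 29.7 − 73.2/(10.7·4.19) = 28.067 °C.
Solution: T(t) = T_ss + (T₀ − T_ss) e^(−t/τ).
T(308) = 28.067 + (5.1327)·e^(−308/114.95) = 28.067 + (5.1327)·0.068608 = 28.419 °C.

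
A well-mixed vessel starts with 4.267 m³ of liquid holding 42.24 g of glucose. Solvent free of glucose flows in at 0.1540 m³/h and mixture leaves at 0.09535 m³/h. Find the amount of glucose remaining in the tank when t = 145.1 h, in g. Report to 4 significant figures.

7.102 g

Total volume: dV/dt = Q_in − Q_out = 0.0586500 m³/h, so V(t) = 4.267 + 0.0586500 t and V(145.1) = 12.7771 m³.
Species balance (pure solvent in): dm/dt = −Q_out · m/V(t).
Separate: dm/m = −Q_out dt/V(t) ⇒ ln(m/m₀) = −(Q_out/(Q_in−Q_out)) ln(V/V₀).
m = m₀ (V₀/V)^(Q_out/(Q_in−Q_out)) = 42.24 × (4.267/12.7771)^(1.62575) = 7.10174 g.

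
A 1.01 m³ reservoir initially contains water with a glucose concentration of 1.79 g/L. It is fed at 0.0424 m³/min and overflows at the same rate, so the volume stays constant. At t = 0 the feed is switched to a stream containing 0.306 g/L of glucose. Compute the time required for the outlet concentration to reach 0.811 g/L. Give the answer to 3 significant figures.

Mass balance on the solute (V constant): V dC/dt = Q(C_in − C), so τ = V/Q = 23.821 min.
C(t) = C_in + (C₀ − C_in) e^(−t/τ). Set C = 0.811 and solve for t:
e^(−t/τ) = (C − C_in)/(C₀ − C_in) = (0.811 − 0.306)/(1.79 − 0.306) = 0.34030
t = −τ ln(…) = 23.821 × 1.0779 = 25.677 min.

25.7 min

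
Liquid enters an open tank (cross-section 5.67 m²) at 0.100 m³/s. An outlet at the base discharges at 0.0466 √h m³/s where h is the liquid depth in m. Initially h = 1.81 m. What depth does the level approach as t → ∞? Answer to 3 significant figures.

A dh/dt = Q_in − 0.0466 √h. Steady state requires inflow = outflow:
Q_in = 0.0466 √h_ss ⇒ √h_ss = 0.100/0.0466 = 2.1459.
h_ss = 2.1459² = 4.6050 m. (Since h₀ = 1.81 m < h_ss, the level will rise toward this value.)

4.60 m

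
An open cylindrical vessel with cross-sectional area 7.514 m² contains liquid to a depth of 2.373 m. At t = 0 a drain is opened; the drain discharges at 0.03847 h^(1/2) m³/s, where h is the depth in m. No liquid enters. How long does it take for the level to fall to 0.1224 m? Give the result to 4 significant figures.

465.1 s

With no inflow, A dh/dt = −0.03847 √h.
∫ h^(−1/2) dh = −(0.03847/A) ∫ dt, giving 2√h = 2√h₀ − (0.03847/A) t.
t = 2A(√h₀ − √h)/0.03847 = 2·7.514·(√2.373 − √0.1224)/0.03847
  = 15.0280 × (1.54045 − 0.349857) / 0.03847 = 465.097 s.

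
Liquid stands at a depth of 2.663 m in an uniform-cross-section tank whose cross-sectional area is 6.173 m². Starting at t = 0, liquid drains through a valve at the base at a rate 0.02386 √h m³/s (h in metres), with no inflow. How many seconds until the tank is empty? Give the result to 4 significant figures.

Volume balance on the tank: A dh/dt = −0.02386 √h.
This is separable: 2 d(√h)/dt = −0.02386/A, so √h = √h₀ − (0.02386/(2A)) t.
Tank is empty when √h = 0: t_empty = 2A√h₀/0.02386.
t_empty = 2·6.173·√2.663/0.02386 = 12.3460·1.63187/0.02386 = 844.387 s.

844.4 s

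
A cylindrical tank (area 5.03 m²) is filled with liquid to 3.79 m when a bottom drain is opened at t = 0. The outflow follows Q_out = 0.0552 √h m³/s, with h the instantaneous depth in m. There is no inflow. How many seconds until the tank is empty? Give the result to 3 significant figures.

Mass balance (ρ constant): A dh/dt = −0.0552 √h.
Separate and integrate: 2(√h − √h₀) = −(0.0552/A) t.
Set h = 0: 2√h₀ = (0.0552/A) t_empty ⇒ t_empty = 2A√h₀/0.0552.
t_empty = 2·5.03·√3.79/0.0552 = 10.060·1.9468/0.0552 = 354.80 s.

355 s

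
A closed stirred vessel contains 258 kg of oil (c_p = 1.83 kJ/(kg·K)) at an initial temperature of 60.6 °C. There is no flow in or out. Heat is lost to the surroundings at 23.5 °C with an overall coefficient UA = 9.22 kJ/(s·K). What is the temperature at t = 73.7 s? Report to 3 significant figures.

M c_p dT/dt = −UA(T − T_amb).
dT/dt = (T_ss − T)/τ with T_ss = T_amb = 23.500 °C, τ = M c_p/UA = 258·1.83/9.22 = 51.208 s.
T approaches T_ss exponentially: T(t) = T_ss + (T₀ − T_ss) e^(−t/τ).
T(73.7) = 23.500 + (37.100)·0.23711 = 32.297 °C.

32.3 °C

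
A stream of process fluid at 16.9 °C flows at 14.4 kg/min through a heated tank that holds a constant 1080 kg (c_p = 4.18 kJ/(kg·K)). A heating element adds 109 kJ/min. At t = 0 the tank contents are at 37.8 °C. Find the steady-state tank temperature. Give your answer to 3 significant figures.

M c_p dT/dt = ṁ c_p (T_in − T) + Q̇.
At steady state dT/dt = 0 ⇒ T_ss = T_in + Q̇/(ṁ c_p) = 16.9 + 109/(14.4·4.18) = 18.711 °C.

18.7 °C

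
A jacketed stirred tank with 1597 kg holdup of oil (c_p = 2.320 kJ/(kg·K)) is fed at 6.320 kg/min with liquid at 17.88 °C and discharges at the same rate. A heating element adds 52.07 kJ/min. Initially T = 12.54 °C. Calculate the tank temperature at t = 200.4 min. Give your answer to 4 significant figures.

17.41 °C

Unsteady energy balance on the tank contents: M c_p dT/dt = ṁ c_p (T_in − T) + 52.07.
Rearrange: dT/dt = (T_ss − T)/τ with τ = M/ṁ = 252.690 min and T_ss = T_in + Q̇/(ṁ c_p) = 21.4313 °C.
This is linear first-order; T(t) = T_ss + (T₀ − T_ss) e^(−t/τ).
T(200.4) = 21.4313 + (-8.89126)·e^(−200.4/252.690) = 21.4313 + (-8.89126)·0.452455 = 17.4084 °C.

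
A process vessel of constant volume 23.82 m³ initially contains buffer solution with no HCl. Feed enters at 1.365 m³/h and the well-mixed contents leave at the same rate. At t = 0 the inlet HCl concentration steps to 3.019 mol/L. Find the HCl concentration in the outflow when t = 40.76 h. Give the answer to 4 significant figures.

2.727 mol/L

Transient balance on the dissolved component: V dC/dt = Q(C_in − C).
Rewrite as dC/dt + C/τ = C_in/τ, τ = V/Q = 17.4505 h.
Solution: C(t) = C_in + (C₀ − C_in) e^(−t/τ).
C(40.76) = 3.019 + (0 − 3.019)·e^(−40.76/17.4505) = 3.019 + (-3.01900)·0.0967386 = 2.72695 mol/L.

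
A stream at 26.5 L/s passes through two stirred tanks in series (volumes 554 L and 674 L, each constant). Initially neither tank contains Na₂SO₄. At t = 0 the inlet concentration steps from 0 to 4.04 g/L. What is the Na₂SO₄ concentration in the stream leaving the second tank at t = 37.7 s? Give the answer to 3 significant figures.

1.96 g/L

Each tank obeys Vᵢ dCᵢ/dt = Q(Cᵢ₋₁ − Cᵢ), so τᵢ = Vᵢ/Q.
τ₁ = 554/26.5 = 20.906 s; τ₂ = 674/26.5 = 25.434 s.
Tank 1: C₁ = C_in(1 − e^(−t/τ₁)). Tank 2 (τ₁ ≠ τ₂): C₂ = C_in[1 − (τ₁ e^(−t/τ₁) − τ₂ e^(−t/τ₂))/(τ₁ − τ₂)].
At t = 37.7: e^(−t/τ₁) = 0.16475, e^(−t/τ₂) = 0.22712.
C₂ = 4.04·[1 − (20.906·0.16475 − 25.434·0.22712)/(-4.5283)] = 4.04·0.48492 = 1.9591 g/L.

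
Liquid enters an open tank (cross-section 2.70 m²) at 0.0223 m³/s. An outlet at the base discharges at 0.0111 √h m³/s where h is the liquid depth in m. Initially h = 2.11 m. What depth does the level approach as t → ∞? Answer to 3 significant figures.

Level balance: A dh/dt = 0.0223 − 0.0111 √h. Setting dh/dt = 0:
Q_in = 0.0111 √h_ss ⇒ √h_ss = 0.0223/0.0111 = 2.0090.
h_ss = 2.0090² = 4.0361 m. (Since h₀ = 2.11 m < h_ss, the level will rise toward this value.)

4.04 m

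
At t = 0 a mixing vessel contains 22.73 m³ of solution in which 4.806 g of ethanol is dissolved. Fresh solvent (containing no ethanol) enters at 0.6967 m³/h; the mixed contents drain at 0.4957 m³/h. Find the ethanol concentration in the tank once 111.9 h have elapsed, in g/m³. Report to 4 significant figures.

0.01948 g/m³

Let m(t) be the amount of ethanol. Volume: V(t) = V₀ + (Q_in − Q_out) t = 22.73 + 0.201000 t; V(111.9) = 45.2219 m³.
Solute balance: dm/dt = 0 − Q_out C = −Q_out m/V(t).
dm/m = −Q_out dt/(V₀ + 0.201000 t); integrating gives ln(m/m₀) = −(Q_out/(Q_in−Q_out)) ln(V/V₀).
m = m₀ (V₀/V)^(Q_out/(Q_in−Q_out)) = 4.806 × (22.73/45.2219)^(2.46617) = 0.881084 g.
C = m/V = 0.881084/45.2219 = 0.0194836 g/m³.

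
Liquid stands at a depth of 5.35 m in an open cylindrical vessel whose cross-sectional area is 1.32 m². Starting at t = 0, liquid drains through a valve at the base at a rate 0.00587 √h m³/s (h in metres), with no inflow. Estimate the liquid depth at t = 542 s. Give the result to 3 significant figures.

1.23 m

With no inflow, A dh/dt = −0.00587 √h.
∫ h^(−1/2) dh = −(0.00587/A) ∫ dt, giving 2√h = 2√h₀ − (0.00587/A) t.
√h = √5.35 − 0.00587·542/(2·1.32) = 2.3130 − 1.2051 = 1.1079.
h = 1.1079² = 1.2274 m.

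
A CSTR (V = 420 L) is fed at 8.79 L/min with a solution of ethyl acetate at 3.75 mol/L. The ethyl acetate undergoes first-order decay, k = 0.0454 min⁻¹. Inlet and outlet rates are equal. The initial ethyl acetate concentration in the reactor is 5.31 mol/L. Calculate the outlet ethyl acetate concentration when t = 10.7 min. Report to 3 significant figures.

Accumulation = in − out − consumed: V dC/dt = Q C_in − Q C − k V C.
dC/dt = (Q/V) C_in − (Q/V + k) C; effective rate a = Q/V + k = 0.020929 + 0.0454 = 0.066329 min⁻¹.
C_ss = Q C_in/(Q + kV) = 1.1832 mol/L; C(t) = C_ss + (C₀ − C_ss) e^(−a t).
C(10.7) = 1.1832 + (4.1268)·e^(−0.066329·10.7) = 1.1832 + (4.1268)·0.49178 = 3.2127 mol/L.

3.21 mol/L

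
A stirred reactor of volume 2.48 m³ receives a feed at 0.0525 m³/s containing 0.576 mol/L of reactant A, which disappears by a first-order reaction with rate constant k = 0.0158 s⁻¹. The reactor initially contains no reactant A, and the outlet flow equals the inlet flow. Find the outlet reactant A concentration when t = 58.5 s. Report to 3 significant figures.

Accumulation = in − out − consumed: V dC/dt = Q C_in − Q C − k V C.
dC/dt = (Q/V) C_in − (Q/V + k) C; effective rate a = Q/V + k = 0.021169 + 0.0158 = 0.036969 s⁻¹.
C_ss = Q C_in/(Q + kV) = 0.32983 mol/L; C(t) = C_ss + (C₀ − C_ss) e^(−a t).
C(58.5) = 0.32983 + (-0.32983)·e^(−0.036969·58.5) = 0.32983 + (-0.32983)·0.11501 = 0.29189 mol/L.

0.292 mol/L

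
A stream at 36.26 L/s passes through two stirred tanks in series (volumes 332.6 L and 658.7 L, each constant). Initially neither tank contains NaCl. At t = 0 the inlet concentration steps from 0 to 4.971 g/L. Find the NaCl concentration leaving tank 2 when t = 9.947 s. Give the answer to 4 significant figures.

Each tank obeys Vᵢ dCᵢ/dt = Q(Cᵢ₋₁ − Cᵢ), so τᵢ = Vᵢ/Q.
τ₁ = 332.6/36.26 = 9.17264 s; τ₂ = 658.7/36.26 = 18.1660 s.
Tank 1: C₁ = C_in(1 − e^(−t/τ₁)). Tank 2 (τ₁ ≠ τ₂): C₂ = C_in[1 − (τ₁ e^(−t/τ₁) − τ₂ e^(−t/τ₂))/(τ₁ − τ₂)].
At t = 9.947: e^(−t/τ₁) = 0.338098, e^(−t/τ₂) = 0.578359.
C₂ = 4.971·[1 − (9.17264·0.338098 − 18.1660·0.578359)/(-8.99338)] = 4.971·0.176591 = 0.877833 g/L.

0.8778 g/L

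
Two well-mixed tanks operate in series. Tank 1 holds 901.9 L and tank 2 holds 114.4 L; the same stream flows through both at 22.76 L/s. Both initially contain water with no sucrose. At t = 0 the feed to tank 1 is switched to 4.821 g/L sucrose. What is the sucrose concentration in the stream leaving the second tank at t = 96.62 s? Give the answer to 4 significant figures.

4.339 g/L

Each tank obeys Vᵢ dCᵢ/dt = Q(Cᵢ₋₁ − Cᵢ), so τᵢ = Vᵢ/Q.
τ₁ = 901.9/22.76 = 39.6265 s; τ₂ = 114.4/22.76 = 5.02636 s.
Solving the cascade with C₁(0)=C₂(0)=0 gives C₂(t) = C_in[1 − (τ₁ e^(−t/τ₁) − τ₂ e^(−t/τ₂))/(τ₁ − τ₂)].
At t = 96.62: e^(−t/τ₁) = 0.0873122, e^(−t/τ₂) = 4.48445e-09.
C₂ = 4.821·[1 − (39.6265·0.0873122 − 5.02636·4.48445e-09)/(34.6002)] = 4.821·0.900004 = 4.33892 g/L.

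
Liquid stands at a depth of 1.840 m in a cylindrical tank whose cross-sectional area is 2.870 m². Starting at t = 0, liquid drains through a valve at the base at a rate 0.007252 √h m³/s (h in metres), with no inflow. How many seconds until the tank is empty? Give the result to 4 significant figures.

Accumulation of liquid (constant cross-section A): A dh/dt = −0.007252 √h.
Separate and integrate: 2(√h − √h₀) = −(0.007252/A) t.
Tank is empty when √h = 0: t_empty = 2A√h₀/0.007252.
t_empty = 2·2.870·√1.840/0.007252 = 5.74000·1.35647/0.007252 = 1073.65 s.

1074 s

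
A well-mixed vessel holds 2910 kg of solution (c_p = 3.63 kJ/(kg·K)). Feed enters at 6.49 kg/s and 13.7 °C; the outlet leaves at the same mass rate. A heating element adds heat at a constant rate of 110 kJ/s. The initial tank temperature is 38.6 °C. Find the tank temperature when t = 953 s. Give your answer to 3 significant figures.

20.8 °C

Unsteady energy balance on the tank contents: M c_p dT/dt = ṁ c_p (T_in − T) + 110.
Rearrange: dT/dt = (T_ss − T)/τ with τ = M/ṁ = 448.38 s and T_ss = T_in + Q̇/(ṁ c_p) = 18.369 °C.
T approaches T_ss exponentially: T(t) = T_ss + (T₀ − T_ss) e^(−t/τ).
T(953) = 18.369 + (20.231)·e^(−953/448.38) = 18.369 + (20.231)·0.11938 = 20.784 °C.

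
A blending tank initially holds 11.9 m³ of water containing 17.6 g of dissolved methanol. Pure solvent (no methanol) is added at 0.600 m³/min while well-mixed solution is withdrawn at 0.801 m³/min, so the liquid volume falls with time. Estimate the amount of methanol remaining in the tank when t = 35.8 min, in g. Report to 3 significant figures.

Total volume: dV/dt = Q_in − Q_out = -0.20100 m³/min, so V(t) = 11.9 − 0.20100 t and V(35.8) = 4.7042 m³.
Solute balance: dm/dt = 0 − Q_out C = −Q_out m/V(t).
Separate: dm/m = −Q_out dt/V(t) ⇒ ln(m/m₀) = −(Q_out/(Q_in−Q_out)) ln(V/V₀).
m = m₀ (V₀/V)^(Q_out/(Q_in−Q_out)) = 17.6 × (11.9/4.7042)^(-3.9851) = 0.43580 g.

0.436 g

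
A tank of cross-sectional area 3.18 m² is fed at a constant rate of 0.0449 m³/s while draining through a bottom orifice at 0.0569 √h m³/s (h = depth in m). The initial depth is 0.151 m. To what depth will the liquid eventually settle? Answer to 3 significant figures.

A dh/dt = Q_in − 0.0569 √h. Steady state requires inflow = outflow:
Q_in = 0.0569 √h_ss ⇒ √h_ss = 0.0449/0.0569 = 0.78910.
h_ss = 0.78910² = 0.62268 m. (Since h₀ = 0.151 m < h_ss, the level will rise toward this value.)

0.623 m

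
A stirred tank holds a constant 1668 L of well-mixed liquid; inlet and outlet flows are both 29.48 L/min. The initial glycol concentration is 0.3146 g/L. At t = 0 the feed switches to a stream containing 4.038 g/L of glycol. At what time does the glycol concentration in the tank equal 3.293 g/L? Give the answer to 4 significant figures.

91.04 min

Species balance: V dC/dt = Q(C_in − C) ⇒ τ = V/Q = 56.5807 min.
C(t) = C_in + (C₀ − C_in) e^(−t/τ). Set C = 3.293 and solve for t:
e^(−t/τ) = (C − C_in)/(C₀ − C_in) = (3.293 − 4.038)/(0.3146 − 4.038) = 0.200086
t = −τ ln(…) = 56.5807 × 1.60901 = 91.0389 min.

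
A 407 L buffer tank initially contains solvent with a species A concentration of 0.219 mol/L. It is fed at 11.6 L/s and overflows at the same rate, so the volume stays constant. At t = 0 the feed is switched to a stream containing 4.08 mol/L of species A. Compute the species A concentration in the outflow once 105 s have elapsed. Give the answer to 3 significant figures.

3.89 mol/L

Accumulation = in − out for the solute gives V dC/dt = Q(C_in − C).
So dC/dt = (C_in − C)/τ with τ = V/Q = 407/11.6 = 35.086 s.
This is linear first-order; C(t) = C_in + (C₀ − C_in) e^(−t/τ).
C(105) = 4.08 + (0.219 − 4.08)·e^(−105/35.086) = 4.08 + (-3.8610)·0.050155 = 3.8863 mol/L.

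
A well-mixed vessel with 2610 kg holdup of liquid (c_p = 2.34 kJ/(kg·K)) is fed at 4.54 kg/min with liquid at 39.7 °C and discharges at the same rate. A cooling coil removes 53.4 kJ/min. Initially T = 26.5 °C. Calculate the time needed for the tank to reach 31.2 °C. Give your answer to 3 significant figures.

Energy balance: M c_p dT/dt = ṁ c_p (T_in − T) − 53.4.
τ = M/ṁ = 574.89 min; T_ss = T_in − Q̇/(ṁ c_p) = 34.673 °C.
T(t) = T_ss + (T₀ − T_ss) e^(−t/τ). Set T = 31.2:
e^(−t/τ) = (31.2 − 34.673)/(26.5 − 34.673) = 0.42497
t = −574.89 · ln(0.42497) = 491.96 min.

492 min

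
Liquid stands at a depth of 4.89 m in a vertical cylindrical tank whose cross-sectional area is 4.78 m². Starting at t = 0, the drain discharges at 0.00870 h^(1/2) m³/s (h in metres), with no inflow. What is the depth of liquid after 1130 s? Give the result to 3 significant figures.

Volume balance on the tank: A dh/dt = −0.00870 √h.
∫ h^(−1/2) dh = −(0.00870/A) ∫ dt, giving 2√h = 2√h₀ − (0.00870/A) t.
√h = √4.89 − 0.00870·1130/(2·4.78) = 2.2113 − 1.0283 = 1.1830.
h = 1.1830² = 1.3995 m.

1.40 m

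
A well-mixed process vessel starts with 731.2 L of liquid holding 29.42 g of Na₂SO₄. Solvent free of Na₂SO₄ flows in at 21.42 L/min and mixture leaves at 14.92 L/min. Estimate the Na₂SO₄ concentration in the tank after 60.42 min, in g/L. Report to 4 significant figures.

0.009758 g/L

Let m(t) be the amount of Na₂SO₄. Volume: V(t) = V₀ + (Q_in − Q_out) t = 731.2 + 6.50000 t; V(60.42) = 1123.93 L.
Solute balance: dm/dt = 0 − Q_out C = −Q_out m/V(t).
Separate: dm/m = −Q_out dt/V(t) ⇒ ln(m/m₀) = −(Q_out/(Q_in−Q_out)) ln(V/V₀).
m = m₀ (V₀/V)^(Q_out/(Q_in−Q_out)) = 29.42 × (731.2/1123.93)^(2.29538) = 10.9670 g.
C = m/V = 10.9670/1123.93 = 0.00975771 g/L.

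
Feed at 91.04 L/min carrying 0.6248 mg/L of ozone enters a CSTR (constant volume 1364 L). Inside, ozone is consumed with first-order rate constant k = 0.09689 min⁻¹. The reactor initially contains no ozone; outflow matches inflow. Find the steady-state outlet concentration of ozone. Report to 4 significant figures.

Accumulation = in − out − consumed: V dC/dt = Q C_in − Q C − k V C.
Steady state (dC/dt = 0): C_ss = Q C_in/(Q + kV) = C_in/(1 + kV/Q).
C_ss = 91.04·0.6248/(91.04 + 0.09689·1364) = 56.8818/223.198 = 0.254849 mg/L.

0.2548 mg/L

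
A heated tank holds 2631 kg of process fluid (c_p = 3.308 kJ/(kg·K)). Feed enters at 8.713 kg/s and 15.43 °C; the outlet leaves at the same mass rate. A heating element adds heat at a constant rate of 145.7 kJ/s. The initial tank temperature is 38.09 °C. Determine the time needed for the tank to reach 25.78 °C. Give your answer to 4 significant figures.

362.8 s

M c_p dT/dt = ṁ c_p (T_in − T) + Q̇.
τ = M/ṁ = 301.963 s; T_ss = T_in + Q̇/(ṁ c_p) = 20.4851 °C.
T(t) = T_ss + (T₀ − T_ss) e^(−t/τ). Set T = 25.78:
e^(−t/τ) = (25.78 − 20.4851)/(38.09 − 20.4851) = 0.300764
t = −301.963 · ln(0.300764) = 362.786 s.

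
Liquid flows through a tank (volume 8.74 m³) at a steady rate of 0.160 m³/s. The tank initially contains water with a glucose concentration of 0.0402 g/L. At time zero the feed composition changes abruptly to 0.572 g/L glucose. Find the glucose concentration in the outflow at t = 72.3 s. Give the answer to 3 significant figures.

Mass balance on the solute (V constant): V dC/dt = Q(C_in − C).
So dC/dt = (C_in − C)/τ with τ = V/Q = 8.74/0.160 = 54.625 s.
Integrating: C(t) = C_in + (C₀ − C_in) e^(−t/τ).
C(72.3) = 0.572 + (0.0402 − 0.572)·e^(−72.3/54.625) = 0.572 + (-0.53180)·0.26618 = 0.43044 g/L.

0.430 g/L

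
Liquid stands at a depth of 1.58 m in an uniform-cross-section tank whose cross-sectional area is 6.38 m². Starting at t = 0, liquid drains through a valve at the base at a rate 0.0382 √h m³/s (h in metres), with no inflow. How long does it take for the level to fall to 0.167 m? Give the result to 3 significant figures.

Mass balance (ρ constant): A dh/dt = −0.0382 √h.
∫ h^(−1/2) dh = −(0.0382/A) ∫ dt, giving 2√h = 2√h₀ − (0.0382/A) t.
t = 2A(√h₀ − √h)/0.0382 = 2·6.38·(√1.58 − √0.167)/0.0382
  = 12.760 × (1.2570 − 0.40866) / 0.0382 = 283.37 s.

283 s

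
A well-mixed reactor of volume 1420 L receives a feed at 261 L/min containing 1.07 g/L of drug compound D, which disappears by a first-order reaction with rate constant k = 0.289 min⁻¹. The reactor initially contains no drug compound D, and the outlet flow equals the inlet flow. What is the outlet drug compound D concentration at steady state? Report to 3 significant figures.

V dC/dt = Q(C_in − C) − k V C.
Steady state (dC/dt = 0): C_ss = Q C_in/(Q + kV) = C_in/(1 + kV/Q).
C_ss = 261·1.07/(261 + 0.289·1420) = 279.27/671.38 = 0.41596 g/L.

0.416 g/L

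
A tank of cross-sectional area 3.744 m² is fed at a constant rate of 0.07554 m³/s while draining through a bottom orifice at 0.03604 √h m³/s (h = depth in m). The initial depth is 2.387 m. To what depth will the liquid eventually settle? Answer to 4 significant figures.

4.393 m

Level balance: A dh/dt = 0.07554 − 0.03604 √h. Setting dh/dt = 0:
Q_in = 0.03604 √h_ss ⇒ √h_ss = 0.07554/0.03604 = 2.09600.
h_ss = 2.09600² = 4.39323 m. (Since h₀ = 2.387 m < h_ss, the level will rise toward this value.)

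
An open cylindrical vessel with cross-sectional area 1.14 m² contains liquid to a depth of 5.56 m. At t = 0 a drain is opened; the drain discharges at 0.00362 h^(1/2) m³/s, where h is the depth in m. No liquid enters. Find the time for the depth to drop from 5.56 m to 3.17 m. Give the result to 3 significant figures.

364 s

A dh/dt = −Q_out = −0.00362 √h.
Separate and integrate: 2(√h − √h₀) = −(0.00362/A) t.
t = 2A(√h₀ − √h)/0.00362 = 2·1.14·(√5.56 − √3.17)/0.00362
  = 2.2800 × (2.3580 − 1.7804) / 0.00362 = 363.74 s.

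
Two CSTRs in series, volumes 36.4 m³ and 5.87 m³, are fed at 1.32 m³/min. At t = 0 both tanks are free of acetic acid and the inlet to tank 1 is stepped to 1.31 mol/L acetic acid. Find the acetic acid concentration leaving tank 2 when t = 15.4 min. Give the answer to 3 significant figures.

0.424 mol/L

Species balance on tank i: dCᵢ/dt = (Cᵢ₋₁ − Cᵢ)/τᵢ with τᵢ = Vᵢ/Q.
τ₁ = 36.4/1.32 = 27.576 min; τ₂ = 5.87/1.32 = 4.4470 min.
Tank 1: C₁ = C_in(1 − e^(−t/τ₁)). Tank 2 (τ₁ ≠ τ₂): C₂ = C_in[1 − (τ₁ e^(−t/τ₁) − τ₂ e^(−t/τ₂))/(τ₁ − τ₂)].
At t = 15.4: e^(−t/τ₁) = 0.57209, e^(−t/τ₂) = 0.031335.
C₂ = 1.31·[1 − (27.576·0.57209 − 4.4470·0.031335)/(23.129)] = 1.31·0.32394 = 0.42436 mol/L.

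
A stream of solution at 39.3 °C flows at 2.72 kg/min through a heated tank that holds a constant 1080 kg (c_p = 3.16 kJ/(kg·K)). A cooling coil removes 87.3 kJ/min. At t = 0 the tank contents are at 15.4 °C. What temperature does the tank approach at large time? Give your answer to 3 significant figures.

First-law balance (no shaft work): M c_p dT/dt = ṁ c_p (T_in − T) − 87.3.
At steady state dT/dt = 0 ⇒ T_ss = T_in − Q̇/(ṁ c_p) = 39.3 − 87.3/(2.72·3.16) = 29.143 °C.

29.1 °C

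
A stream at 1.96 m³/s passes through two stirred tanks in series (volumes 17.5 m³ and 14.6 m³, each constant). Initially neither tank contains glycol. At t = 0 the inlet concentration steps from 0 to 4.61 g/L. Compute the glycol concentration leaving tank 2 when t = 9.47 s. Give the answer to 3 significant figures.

1.49 g/L

Time constants: τᵢ = Vᵢ/Q for each well-mixed tank.
τ₁ = 17.5/1.96 = 8.9286 s; τ₂ = 14.6/1.96 = 7.4490 s.
Tank 1: C₁ = C_in(1 − e^(−t/τ₁)). Tank 2 (τ₁ ≠ τ₂): C₂ = C_in[1 − (τ₁ e^(−t/τ₁) − τ₂ e^(−t/τ₂))/(τ₁ − τ₂)].
At t = 9.47: e^(−t/τ₁) = 0.34623, e^(−t/τ₂) = 0.28046.
C₂ = 4.61·[1 − (8.9286·0.34623 − 7.4490·0.28046)/(1.4796)] = 4.61·0.32264 = 1.4874 g/L.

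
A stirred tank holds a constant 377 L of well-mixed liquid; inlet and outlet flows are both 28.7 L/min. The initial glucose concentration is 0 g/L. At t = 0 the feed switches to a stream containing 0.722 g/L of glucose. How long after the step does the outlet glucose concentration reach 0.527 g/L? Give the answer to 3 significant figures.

Species balance on the tank: V dC/dt = Q(C_in − C), so τ = V/Q = 13.136 min.
C(t) = C_in + (C₀ − C_in) e^(−t/τ). Set C = 0.527 and solve for t:
e^(−t/τ) = (C − C_in)/(C₀ − C_in) = (0.527 − 0.722)/(0 − 0.722) = 0.27008
t = −τ ln(…) = 13.136 × 1.3090 = 17.195 min.

17.2 min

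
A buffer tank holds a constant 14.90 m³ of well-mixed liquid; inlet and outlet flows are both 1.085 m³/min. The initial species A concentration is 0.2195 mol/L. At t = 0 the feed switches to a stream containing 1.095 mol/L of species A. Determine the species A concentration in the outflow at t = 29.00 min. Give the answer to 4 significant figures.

Species balance on the tank: V dC/dt = Q(C_in − C).
So dC/dt = (C_in − C)/τ with τ = V/Q = 14.90/1.085 = 13.7327 min.
Solution: C(t) = C_in + (C₀ − C_in) e^(−t/τ).
C(29.00) = 1.095 + (0.2195 − 1.095)·e^(−29.00/13.7327) = 1.095 + (-0.875500)·0.121027 = 0.989041 mol/L.

0.9890 mol/L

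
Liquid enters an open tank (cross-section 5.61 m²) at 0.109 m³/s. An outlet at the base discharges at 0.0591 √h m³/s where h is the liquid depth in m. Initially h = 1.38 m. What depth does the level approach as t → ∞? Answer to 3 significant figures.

Level balance: A dh/dt = 0.109 − 0.0591 √h. Setting dh/dt = 0:
Q_in = 0.0591 √h_ss ⇒ √h_ss = 0.109/0.0591 = 1.8443.
h_ss = 1.8443² = 3.4016 m. (Since h₀ = 1.38 m < h_ss, the level will rise toward this value.)

3.40 m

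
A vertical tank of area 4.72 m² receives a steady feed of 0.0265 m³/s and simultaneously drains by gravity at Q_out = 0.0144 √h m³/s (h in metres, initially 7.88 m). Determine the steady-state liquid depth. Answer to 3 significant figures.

Mass balance (ρ constant): A dh/dt = Q_in − 0.0144 √h. At steady state dh/dt = 0:
Q_in = 0.0144 √h_ss ⇒ √h_ss = 0.0265/0.0144 = 1.8403.
h_ss = 1.8403² = 3.3866 m. (Since h₀ = 7.88 m > h_ss, the level will fall toward this value.)

3.39 m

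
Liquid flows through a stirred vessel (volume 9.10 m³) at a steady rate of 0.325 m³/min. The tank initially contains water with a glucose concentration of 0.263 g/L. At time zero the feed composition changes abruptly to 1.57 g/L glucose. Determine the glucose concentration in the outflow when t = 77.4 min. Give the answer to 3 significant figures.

1.49 g/L

Accumulation = in − out for the solute gives V dC/dt = Q(C_in − C).
Time constant τ = V/Q = 9.10/0.325 = 28.000 min.
Integrating: C(t) = C_in + (C₀ − C_in) e^(−t/τ).
C(77.4) = 1.57 + (0.263 − 1.57)·e^(−77.4/28.000) = 1.57 + (-1.3070)·0.063021 = 1.4876 g/L.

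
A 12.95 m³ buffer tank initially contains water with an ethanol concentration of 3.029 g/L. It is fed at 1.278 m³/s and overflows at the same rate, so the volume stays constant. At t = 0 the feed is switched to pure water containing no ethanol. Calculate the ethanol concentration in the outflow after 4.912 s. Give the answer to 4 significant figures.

1.865 g/L

Mass balance on the solute (V constant): V dC/dt = Q(C_in − C).
So dC/dt = (C_in − C)/τ with τ = V/Q = 12.95/1.278 = 10.1330 s.
C approaches C_in exponentially: C(t) = C_in + (C₀ − C_in) e^(−t/τ).
C(4.912) = 0 + (3.029 − 0)·e^(−4.912/10.1330) = 0 + (3.02900)·0.615850 = 1.86541 g/L.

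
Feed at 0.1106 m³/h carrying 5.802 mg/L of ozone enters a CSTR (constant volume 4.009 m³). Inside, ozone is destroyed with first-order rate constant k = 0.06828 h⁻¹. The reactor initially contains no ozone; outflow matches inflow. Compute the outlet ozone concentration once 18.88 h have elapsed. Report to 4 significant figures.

Species balance: V dC/dt = Q C_in − Q C − k V C.
This is linear with rate a = Q/V + k = 0.0958679 h⁻¹.
C_ss = Q C_in/(Q + kV) = 1.66964 mg/L; C(t) = C_ss + (C₀ − C_ss) e^(−a t).
C(18.88) = 1.66964 + (-1.66964)·e^(−0.0958679·18.88) = 1.66964 + (-1.66964)·0.163656 = 1.39639 mg/L.

1.396 mg/L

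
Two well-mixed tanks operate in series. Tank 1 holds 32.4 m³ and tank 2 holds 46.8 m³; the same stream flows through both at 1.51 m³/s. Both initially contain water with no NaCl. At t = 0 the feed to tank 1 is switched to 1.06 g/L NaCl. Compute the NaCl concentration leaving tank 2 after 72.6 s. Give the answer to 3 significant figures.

Species balance on tank i: dCᵢ/dt = (Cᵢ₋₁ − Cᵢ)/τᵢ with τᵢ = Vᵢ/Q.
τ₁ = 32.4/1.51 = 21.457 s; τ₂ = 46.8/1.51 = 30.993 s.
Solving the cascade with C₁(0)=C₂(0)=0 gives C₂(t) = C_in[1 − (τ₁ e^(−t/τ₁) − τ₂ e^(−t/τ₂))/(τ₁ − τ₂)].
At t = 72.6: e^(−t/τ₁) = 0.033928, e^(−t/τ₂) = 0.096093.
C₂ = 1.06·[1 − (21.457·0.033928 − 30.993·0.096093)/(-9.5364)] = 1.06·0.76403 = 0.80988 g/L.

0.810 g/L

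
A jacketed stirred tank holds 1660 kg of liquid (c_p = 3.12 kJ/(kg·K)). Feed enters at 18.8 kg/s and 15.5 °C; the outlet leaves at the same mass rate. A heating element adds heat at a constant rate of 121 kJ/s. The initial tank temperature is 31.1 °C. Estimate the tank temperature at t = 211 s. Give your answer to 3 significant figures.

18.8 °C

First-law balance (no shaft work): M c_p dT/dt = ṁ c_p (T_in − T) + 121.
τ = M/ṁ = 88.298 s; T_ss = T_in + Q̇/(ṁ c_p) = 15.5 + 121/(18.8·3.12) = 17.563 °C.
Integrating: T(t) = T_ss + (T₀ − T_ss) e^(−t/τ).
T(211) = 17.563 + (13.537)·e^(−211/88.298) = 17.563 + (13.537)·0.091663 = 18.804 °C.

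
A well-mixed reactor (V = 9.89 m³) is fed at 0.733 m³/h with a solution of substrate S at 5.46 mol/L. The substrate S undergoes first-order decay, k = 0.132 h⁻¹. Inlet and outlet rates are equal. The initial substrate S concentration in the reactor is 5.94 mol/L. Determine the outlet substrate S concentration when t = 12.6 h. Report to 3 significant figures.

2.26 mol/L

Species balance: V dC/dt = Q C_in − Q C − k V C.
dC/dt = (Q/V) C_in − (Q/V + k) C; effective rate a = Q/V + k = 0.074115 + 0.132 = 0.20612 h⁻¹.
C_ss = Q C_in/(Q + kV) = 1.9633 mol/L; C(t) = C_ss + (C₀ − C_ss) e^(−a t).
C(12.6) = 1.9633 + (3.9767)·e^(−0.20612·12.6) = 1.9633 + (3.9767)·0.074493 = 2.2596 mol/L.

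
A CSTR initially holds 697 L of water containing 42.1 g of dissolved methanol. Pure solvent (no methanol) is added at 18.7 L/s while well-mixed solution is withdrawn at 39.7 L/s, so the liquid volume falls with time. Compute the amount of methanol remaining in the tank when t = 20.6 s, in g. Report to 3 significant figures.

6.74 g

Total volume: dV/dt = Q_in − Q_out = -21.000 L/s, so V(t) = 697 − 21.000 t and V(20.6) = 264.40 L.
Species balance (pure solvent in): dm/dt = −Q_out · m/V(t).
Separate: dm/m = −Q_out dt/V(t) ⇒ ln(m/m₀) = −(Q_out/(Q_in−Q_out)) ln(V/V₀).
m = m₀ (V₀/V)^(Q_out/(Q_in−Q_out)) = 42.1 × (697/264.40)^(-1.8905) = 6.7367 g.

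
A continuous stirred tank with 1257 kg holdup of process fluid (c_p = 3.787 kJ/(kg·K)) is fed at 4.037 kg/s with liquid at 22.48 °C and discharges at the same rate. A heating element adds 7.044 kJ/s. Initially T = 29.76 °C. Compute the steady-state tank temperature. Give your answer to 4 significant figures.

22.94 °C

First-law balance (no shaft work): M c_p dT/dt = ṁ c_p (T_in − T) + 7.044.
At steady state dT/dt = 0 ⇒ T_ss = T_in + Q̇/(ṁ c_p) = 22.48 + 7.044/(4.037·3.787) = 22.9407 °C.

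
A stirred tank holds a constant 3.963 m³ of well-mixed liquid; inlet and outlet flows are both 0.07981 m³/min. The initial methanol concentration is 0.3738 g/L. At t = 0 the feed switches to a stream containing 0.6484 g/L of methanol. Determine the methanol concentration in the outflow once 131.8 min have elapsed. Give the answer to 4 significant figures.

Species balance on the tank: V dC/dt = Q(C_in − C).
So dC/dt = (C_in − C)/τ with τ = V/Q = 3.963/0.07981 = 49.6554 min.
Solution: C(t) = C_in + (C₀ − C_in) e^(−t/τ).
C(131.8) = 0.6484 + (0.3738 − 0.6484)·e^(−131.8/49.6554) = 0.6484 + (-0.274600)·0.0703486 = 0.629082 g/L.

0.6291 g/L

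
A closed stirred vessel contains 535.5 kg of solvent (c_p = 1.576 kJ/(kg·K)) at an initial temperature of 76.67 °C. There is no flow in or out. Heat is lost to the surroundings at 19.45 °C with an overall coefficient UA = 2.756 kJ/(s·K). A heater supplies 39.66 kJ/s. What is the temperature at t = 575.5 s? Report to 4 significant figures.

40.38 °C

M c_p dT/dt = −UA(T − T_amb) + Q̇.
dT/dt = (T_ss − T)/τ with T_ss = T_amb + Q̇/UA = 19.45 + 39.66/2.756 = 33.8404 °C, τ = M c_p/UA = 535.5·1.576/2.756 = 306.222 s.
Integrating: T(t) = T_ss + (T₀ − T_ss) e^(−t/τ).
T(575.5) = 33.8404 + (42.8296)·0.152689 = 40.3800 °C.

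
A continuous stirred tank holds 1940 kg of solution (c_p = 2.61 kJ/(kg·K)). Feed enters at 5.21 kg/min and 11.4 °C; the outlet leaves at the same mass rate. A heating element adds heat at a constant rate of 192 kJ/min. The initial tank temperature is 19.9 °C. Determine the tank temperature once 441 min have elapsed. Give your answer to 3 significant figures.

Energy balance: M c_p dT/dt = ṁ c_p (T_in − T) + 192.
Rearrange: dT/dt = (T_ss − T)/τ with τ = M/ṁ = 372.36 min and T_ss = T_in + Q̇/(ṁ c_p) = 25.520 °C.
This is linear first-order; T(t) = T_ss + (T₀ − T_ss) e^(−t/τ).
T(441) = 25.520 + (-5.6196)·e^(−441/372.36) = 25.520 + (-5.6196)·0.30595 = 23.800 °C.

23.8 °C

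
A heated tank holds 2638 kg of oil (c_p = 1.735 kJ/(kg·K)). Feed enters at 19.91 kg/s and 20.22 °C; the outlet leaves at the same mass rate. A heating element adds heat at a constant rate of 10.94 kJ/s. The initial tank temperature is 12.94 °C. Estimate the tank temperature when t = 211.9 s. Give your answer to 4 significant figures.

M c_p dT/dt = ṁ c_p (T_in − T) + Q̇.
τ = M/ṁ = 132.496 s; T_ss = T_in + Q̇/(ṁ c_p) = 20.22 + 10.94/(19.91·1.735) = 20.5367 °C.
T approaches T_ss exponentially: T(t) = T_ss + (T₀ − T_ss) e^(−t/τ).
T(211.9) = 20.5367 + (-7.59670)·e^(−211.9/132.496) = 20.5367 + (-7.59670)·0.202040 = 19.0019 °C.

19.00 °C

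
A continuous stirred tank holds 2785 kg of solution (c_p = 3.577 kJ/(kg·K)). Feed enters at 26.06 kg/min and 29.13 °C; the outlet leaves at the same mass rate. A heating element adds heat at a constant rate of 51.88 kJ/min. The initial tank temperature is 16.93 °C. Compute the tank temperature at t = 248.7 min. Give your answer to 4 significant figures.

28.44 °C

Energy balance: M c_p dT/dt = ṁ c_p (T_in − T) + 51.88.
Rearrange: dT/dt = (T_ss − T)/τ with τ = M/ṁ = 106.869 min and T_ss = T_in + Q̇/(ṁ c_p) = 29.6866 °C.
Integrating: T(t) = T_ss + (T₀ − T_ss) e^(−t/τ).
T(248.7) = 29.6866 + (-12.7566)·e^(−248.7/106.869) = 29.6866 + (-12.7566)·0.0975731 = 28.4419 °C.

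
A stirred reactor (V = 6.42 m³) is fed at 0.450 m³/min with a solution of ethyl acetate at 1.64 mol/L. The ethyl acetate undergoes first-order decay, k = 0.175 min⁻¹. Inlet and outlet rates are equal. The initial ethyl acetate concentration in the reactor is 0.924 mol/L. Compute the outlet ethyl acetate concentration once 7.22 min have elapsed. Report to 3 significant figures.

Accumulation = in − out − consumed: V dC/dt = Q C_in − Q C − k V C.
This is linear with rate a = Q/V + k = 0.24509 min⁻¹.
C_ss = Q C_in/(Q + kV) = 0.46902 mol/L; C(t) = C_ss + (C₀ − C_ss) e^(−a t).
C(7.22) = 0.46902 + (0.45498)·e^(−0.24509·7.22) = 0.46902 + (0.45498)·0.17041 = 0.54655 mol/L.

0.547 mol/L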